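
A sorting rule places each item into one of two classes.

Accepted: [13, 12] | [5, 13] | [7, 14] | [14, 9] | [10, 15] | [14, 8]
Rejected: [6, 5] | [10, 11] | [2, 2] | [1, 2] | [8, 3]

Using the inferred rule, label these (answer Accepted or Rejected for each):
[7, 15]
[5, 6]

Accepted, Rejected

The simplest hypothesis consistent with all the labels is: max ≥ 12.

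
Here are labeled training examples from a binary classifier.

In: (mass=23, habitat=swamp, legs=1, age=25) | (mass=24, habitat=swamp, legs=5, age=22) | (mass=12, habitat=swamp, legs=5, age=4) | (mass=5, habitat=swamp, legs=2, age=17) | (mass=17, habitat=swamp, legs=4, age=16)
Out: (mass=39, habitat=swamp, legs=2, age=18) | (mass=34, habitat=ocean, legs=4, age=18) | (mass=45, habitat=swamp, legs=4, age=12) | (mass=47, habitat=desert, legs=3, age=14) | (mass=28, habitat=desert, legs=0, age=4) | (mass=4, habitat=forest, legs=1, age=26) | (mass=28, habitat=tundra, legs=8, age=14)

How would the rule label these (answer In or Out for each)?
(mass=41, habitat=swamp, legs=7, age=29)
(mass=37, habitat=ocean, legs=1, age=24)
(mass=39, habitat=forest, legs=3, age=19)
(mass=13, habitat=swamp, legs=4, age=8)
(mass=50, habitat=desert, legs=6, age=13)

All 'In' examples share one property — habitat is swamp AND mass ≤ 24 — and every 'Out' example lacks it.

Out, Out, Out, In, Out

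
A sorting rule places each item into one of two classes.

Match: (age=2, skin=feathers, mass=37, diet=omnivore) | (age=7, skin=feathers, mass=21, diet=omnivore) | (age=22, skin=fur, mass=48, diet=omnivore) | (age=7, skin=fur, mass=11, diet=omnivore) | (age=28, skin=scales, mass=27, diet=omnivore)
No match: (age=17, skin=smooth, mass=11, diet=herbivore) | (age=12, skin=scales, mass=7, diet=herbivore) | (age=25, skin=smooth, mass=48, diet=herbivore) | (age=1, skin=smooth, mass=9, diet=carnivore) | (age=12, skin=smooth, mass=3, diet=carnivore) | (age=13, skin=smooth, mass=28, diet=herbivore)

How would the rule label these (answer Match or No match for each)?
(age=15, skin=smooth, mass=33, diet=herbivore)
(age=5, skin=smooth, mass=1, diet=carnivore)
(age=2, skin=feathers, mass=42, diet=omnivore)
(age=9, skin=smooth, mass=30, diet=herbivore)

No match, No match, Match, No match

The common property of the 'Match' items is: diet is omnivore. No 'No match' item has it.
(age=15, skin=smooth, mass=33, diet=herbivore): diet is herbivore, does not pass → No match.
(age=5, skin=smooth, mass=1, diet=carnivore): diet is carnivore, does not pass → No match.
(age=2, skin=feathers, mass=42, diet=omnivore): diet is omnivore, matches → Match.
(age=9, skin=smooth, mass=30, diet=herbivore): diet is herbivore, does not pass → No match.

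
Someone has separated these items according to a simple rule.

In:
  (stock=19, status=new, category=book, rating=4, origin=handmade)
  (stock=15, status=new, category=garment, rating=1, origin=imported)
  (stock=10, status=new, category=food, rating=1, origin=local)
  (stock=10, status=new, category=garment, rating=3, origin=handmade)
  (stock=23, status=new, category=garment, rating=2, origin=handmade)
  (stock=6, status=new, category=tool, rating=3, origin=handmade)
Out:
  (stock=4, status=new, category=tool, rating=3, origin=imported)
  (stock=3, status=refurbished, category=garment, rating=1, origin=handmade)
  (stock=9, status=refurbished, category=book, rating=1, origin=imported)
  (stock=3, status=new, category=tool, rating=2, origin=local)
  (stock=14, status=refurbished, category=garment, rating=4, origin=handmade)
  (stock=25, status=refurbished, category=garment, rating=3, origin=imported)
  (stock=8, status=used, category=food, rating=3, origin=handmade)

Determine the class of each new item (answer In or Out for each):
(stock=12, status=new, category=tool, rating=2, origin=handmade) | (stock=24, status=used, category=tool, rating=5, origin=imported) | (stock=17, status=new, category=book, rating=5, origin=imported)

In, Out, In

All 'In' examples share one property — status is new AND stock ≥ 6 — and every 'Out' example lacks it.
(stock=12, status=new, category=tool, rating=2, origin=handmade): In (status is new, stock = 12).
(stock=24, status=used, category=tool, rating=5, origin=imported): Out (status is used, stock = 24).
(stock=17, status=new, category=book, rating=5, origin=imported): In (status is new, stock = 17).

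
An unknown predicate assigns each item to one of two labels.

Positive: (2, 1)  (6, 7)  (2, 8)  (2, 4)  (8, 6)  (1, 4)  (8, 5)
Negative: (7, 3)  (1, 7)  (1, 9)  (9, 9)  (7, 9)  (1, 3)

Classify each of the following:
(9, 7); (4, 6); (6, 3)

Negative, Positive, Positive

Rule: product is even. This holds for each 'Positive' example and fails for each 'Negative' one.
(9, 7): 9·7 = 63 — doesn't qualify, so Negative. (4, 6): 4·6 = 24 — passes, so Positive. (6, 3): 6·3 = 18 — passes, so Positive.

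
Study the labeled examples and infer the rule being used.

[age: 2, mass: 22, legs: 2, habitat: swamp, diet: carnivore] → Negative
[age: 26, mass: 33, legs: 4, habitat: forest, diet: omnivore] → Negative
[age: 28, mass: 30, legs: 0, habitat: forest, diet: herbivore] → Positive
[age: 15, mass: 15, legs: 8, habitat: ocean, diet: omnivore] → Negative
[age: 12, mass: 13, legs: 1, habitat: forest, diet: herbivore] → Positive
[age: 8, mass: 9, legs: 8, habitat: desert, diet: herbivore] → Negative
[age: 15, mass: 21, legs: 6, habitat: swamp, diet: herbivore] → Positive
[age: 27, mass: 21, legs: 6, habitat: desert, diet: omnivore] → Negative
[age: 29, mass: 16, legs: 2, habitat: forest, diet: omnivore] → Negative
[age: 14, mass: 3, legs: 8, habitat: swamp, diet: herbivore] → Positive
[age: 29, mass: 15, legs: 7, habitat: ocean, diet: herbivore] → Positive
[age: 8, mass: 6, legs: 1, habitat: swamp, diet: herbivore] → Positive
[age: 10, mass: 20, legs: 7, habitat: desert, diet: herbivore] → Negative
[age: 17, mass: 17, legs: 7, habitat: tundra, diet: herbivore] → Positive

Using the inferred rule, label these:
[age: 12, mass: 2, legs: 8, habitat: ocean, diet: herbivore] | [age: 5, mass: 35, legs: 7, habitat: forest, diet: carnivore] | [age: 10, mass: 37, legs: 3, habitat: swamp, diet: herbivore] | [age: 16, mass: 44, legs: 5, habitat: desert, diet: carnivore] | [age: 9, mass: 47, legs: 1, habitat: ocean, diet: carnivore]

Rule: diet is herbivore AND habitat is not desert. This holds for each 'Positive' example and fails for each 'Negative' one.

Positive, Negative, Positive, Negative, Negative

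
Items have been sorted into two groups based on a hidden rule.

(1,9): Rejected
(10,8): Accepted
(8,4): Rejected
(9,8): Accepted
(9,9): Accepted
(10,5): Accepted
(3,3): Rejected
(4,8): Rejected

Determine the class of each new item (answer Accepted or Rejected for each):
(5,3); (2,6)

Rejected, Rejected

The distinguishing property — sum ≥ 15 — holds for all the 'Accepted' cases and none of the 'Rejected' cases.
Rejected: (5,3), since 5+3 = 8.
Rejected: (2,6), since 2+6 = 8.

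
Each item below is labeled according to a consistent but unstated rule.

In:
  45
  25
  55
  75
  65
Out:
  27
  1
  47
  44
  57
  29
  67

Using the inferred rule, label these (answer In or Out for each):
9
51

Out, Out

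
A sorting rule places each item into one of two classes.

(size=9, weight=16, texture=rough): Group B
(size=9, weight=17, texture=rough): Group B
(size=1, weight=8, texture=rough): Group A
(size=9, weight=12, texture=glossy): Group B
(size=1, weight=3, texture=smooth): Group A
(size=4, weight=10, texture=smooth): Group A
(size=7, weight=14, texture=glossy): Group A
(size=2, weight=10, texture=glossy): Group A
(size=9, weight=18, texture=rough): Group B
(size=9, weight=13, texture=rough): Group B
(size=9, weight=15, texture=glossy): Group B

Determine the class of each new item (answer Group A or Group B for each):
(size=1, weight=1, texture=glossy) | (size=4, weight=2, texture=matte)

Group A, Group A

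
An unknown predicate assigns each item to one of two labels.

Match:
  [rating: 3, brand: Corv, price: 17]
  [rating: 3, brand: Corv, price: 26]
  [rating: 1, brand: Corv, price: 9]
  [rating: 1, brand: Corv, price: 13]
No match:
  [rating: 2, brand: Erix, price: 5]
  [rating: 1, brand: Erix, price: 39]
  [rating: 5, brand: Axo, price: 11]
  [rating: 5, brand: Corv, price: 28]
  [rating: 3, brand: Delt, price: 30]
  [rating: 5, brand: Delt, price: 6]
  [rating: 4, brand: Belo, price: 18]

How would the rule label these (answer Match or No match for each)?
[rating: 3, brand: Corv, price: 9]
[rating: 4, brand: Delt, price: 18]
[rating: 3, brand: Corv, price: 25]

The distinguishing property — brand is Corv AND price ≤ 26 — holds for all the 'Match' cases and none of the 'No match' cases.
[rating: 3, brand: Corv, price: 9]: brand is Corv, price = 9, satisfies this → Match. [rating: 4, brand: Delt, price: 18]: brand is Delt, price = 18, does not fit → No match. [rating: 3, brand: Corv, price: 25]: brand is Corv, price = 25, satisfies this → Match.

Match, No match, Match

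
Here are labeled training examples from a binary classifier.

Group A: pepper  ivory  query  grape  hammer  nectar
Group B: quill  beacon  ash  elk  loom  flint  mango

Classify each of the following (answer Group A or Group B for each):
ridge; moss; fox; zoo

Looking at the examples, the only property every 'Group A' case has and every 'Group B' case lacks is: contains 'r'.
ridge: Group A (has 'r'). moss: Group B (no 'r'). fox: Group B (no 'r'). zoo: Group B (no 'r').

Group A, Group B, Group B, Group B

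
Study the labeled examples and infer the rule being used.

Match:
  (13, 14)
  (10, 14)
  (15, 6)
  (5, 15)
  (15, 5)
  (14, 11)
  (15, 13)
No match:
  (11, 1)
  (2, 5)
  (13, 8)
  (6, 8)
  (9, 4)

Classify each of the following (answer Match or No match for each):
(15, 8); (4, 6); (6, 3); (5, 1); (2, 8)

The rule appears to be: max ≥ 14.

Match, No match, No match, No match, No match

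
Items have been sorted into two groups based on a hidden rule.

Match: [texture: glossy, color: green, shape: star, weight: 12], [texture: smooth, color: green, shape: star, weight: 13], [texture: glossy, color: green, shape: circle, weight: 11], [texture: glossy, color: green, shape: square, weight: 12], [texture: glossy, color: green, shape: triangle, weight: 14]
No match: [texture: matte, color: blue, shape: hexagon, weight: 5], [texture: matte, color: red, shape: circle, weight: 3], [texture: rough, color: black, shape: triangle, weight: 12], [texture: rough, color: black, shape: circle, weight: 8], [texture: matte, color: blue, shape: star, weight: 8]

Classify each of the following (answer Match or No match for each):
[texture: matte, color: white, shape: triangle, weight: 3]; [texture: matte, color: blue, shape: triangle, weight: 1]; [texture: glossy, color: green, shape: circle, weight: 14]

No match, No match, Match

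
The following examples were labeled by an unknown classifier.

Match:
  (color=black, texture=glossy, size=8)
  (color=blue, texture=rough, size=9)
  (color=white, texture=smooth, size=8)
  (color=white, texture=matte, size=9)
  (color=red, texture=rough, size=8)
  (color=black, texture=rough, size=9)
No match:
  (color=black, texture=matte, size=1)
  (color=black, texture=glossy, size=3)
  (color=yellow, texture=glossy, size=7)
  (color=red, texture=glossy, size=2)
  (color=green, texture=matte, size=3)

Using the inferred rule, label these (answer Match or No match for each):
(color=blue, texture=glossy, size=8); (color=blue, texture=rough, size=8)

One predicate separates the groups cleanly: size ≥ 8.
(color=blue, texture=glossy, size=8): size = 8 — qualifies, so Match.
(color=blue, texture=rough, size=8): size = 8 — qualifies, so Match.

Match, Match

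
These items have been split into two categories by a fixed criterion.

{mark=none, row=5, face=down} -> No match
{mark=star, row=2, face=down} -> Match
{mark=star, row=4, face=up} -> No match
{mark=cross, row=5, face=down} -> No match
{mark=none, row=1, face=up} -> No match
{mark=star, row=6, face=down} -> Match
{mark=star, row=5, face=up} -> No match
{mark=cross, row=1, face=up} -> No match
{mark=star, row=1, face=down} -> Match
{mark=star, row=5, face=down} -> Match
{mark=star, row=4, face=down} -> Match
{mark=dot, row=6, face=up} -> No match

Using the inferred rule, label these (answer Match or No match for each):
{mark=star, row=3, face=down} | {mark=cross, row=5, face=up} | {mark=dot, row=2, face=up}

The simplest hypothesis consistent with all the labels is: mark is star AND face is down.
Match: {mark=star, row=3, face=down}, since mark is star, face is down.
No match: {mark=cross, row=5, face=up}, since mark is cross, face is up.
No match: {mark=dot, row=2, face=up}, since mark is dot, face is up.

Match, No match, No match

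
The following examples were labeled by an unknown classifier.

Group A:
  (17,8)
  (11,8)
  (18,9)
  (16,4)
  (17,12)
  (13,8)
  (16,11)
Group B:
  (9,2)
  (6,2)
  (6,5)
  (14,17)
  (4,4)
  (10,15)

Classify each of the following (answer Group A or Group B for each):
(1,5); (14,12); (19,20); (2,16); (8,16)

The simplest hypothesis consistent with all the labels is: first > second AND sum ≥ 19.
(1,5): 1 < 5, 1+5 = 6 — does not fit, so Group B. (14,12): 14 > 12, 14+12 = 26 — checks out, so Group A. (19,20): 19 < 20, 19+20 = 39 — does not fit, so Group B. (2,16): 2 < 16, 2+16 = 18 — does not fit, so Group B. (8,16): 8 < 16, 8+16 = 24 — does not fit, so Group B.

Group B, Group A, Group B, Group B, Group B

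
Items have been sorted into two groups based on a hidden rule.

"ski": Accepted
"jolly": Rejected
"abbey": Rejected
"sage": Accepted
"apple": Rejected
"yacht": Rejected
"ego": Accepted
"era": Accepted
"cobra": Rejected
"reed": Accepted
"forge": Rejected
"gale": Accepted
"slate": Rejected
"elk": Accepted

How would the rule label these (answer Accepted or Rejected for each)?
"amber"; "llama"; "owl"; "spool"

Rejected, Rejected, Accepted, Rejected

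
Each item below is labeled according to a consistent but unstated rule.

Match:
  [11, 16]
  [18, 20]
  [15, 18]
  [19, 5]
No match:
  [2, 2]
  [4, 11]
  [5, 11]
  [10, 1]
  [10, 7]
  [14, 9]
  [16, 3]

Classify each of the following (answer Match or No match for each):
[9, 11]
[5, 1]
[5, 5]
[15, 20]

No match, No match, No match, Match

The rule appears to be: sum ≥ 24.
No match: [9, 11], since 9+11 = 20.
No match: [5, 1], since 5+1 = 6.
No match: [5, 5], since 5+5 = 10.
Match: [15, 20], since 15+20 = 35.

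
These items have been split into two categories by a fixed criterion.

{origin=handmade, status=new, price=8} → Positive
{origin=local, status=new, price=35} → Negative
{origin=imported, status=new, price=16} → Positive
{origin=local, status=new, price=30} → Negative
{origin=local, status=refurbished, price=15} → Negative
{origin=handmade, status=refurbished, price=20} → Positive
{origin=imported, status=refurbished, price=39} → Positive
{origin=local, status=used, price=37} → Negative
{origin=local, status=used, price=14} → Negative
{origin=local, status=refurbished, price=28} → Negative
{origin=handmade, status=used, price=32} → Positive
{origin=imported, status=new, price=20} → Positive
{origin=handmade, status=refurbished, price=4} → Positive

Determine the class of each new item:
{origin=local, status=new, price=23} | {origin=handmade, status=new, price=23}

The classifier is using: origin is not local.
Negative: {origin=local, status=new, price=23}, since origin is local. Positive: {origin=handmade, status=new, price=23}, since origin is handmade.

Negative, Positive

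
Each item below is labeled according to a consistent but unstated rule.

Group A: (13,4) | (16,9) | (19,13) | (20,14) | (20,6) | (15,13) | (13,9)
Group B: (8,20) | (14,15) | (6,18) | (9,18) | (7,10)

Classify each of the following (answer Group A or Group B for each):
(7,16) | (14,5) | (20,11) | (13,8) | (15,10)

Group B, Group A, Group A, Group A, Group A

Rule: first > second. This holds for each 'Group A' example and fails for each 'Group B' one.
(7,16) → 7 < 16 → Group B.
(14,5) → 14 > 5 → Group A.
(20,11) → 20 > 11 → Group A.
(13,8) → 13 > 8 → Group A.
(15,10) → 15 > 10 → Group A.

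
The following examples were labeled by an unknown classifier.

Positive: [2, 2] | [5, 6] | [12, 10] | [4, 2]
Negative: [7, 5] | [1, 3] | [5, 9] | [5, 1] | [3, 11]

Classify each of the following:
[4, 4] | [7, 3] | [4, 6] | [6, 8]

Positive, Negative, Positive, Positive

Every 'Positive' example satisfies: second is even. None of the 'Negative' examples do.
[4, 4] → second 4 → Positive.
[7, 3] → second 3 → Negative.
[4, 6] → second 6 → Positive.
[6, 8] → second 8 → Positive.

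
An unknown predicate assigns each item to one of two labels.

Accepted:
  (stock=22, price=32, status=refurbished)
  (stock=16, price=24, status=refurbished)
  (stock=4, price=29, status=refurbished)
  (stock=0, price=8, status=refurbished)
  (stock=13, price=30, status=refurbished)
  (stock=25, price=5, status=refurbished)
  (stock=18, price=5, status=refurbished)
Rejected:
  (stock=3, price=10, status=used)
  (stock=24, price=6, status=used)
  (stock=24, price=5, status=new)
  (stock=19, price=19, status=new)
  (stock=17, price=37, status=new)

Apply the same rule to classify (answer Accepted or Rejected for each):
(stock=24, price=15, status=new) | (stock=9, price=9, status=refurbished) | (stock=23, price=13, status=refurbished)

Looking at the examples, the only property every 'Accepted' case has and every 'Rejected' case lacks is: status is refurbished.
(stock=24, price=15, status=new): status is new — does not satisfy this, so Rejected.
(stock=9, price=9, status=refurbished): status is refurbished — satisfies this, so Accepted.
(stock=23, price=13, status=refurbished): status is refurbished — satisfies this, so Accepted.

Rejected, Accepted, Accepted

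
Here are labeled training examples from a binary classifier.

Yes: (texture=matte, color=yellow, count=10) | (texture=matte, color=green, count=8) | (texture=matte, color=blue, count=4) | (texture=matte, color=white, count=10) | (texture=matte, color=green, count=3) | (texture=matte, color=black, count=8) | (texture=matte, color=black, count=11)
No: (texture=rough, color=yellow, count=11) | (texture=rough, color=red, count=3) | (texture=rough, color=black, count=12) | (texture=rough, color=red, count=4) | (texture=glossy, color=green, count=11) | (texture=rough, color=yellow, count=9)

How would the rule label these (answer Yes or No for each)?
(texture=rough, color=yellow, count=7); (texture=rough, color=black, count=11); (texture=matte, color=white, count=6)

'Yes' ⟺ texture is matte.
(texture=rough, color=yellow, count=7): texture is rough — fails this test, so No.
(texture=rough, color=black, count=11): texture is rough — fails this test, so No.
(texture=matte, color=white, count=6): texture is matte — has this property, so Yes.

No, No, Yes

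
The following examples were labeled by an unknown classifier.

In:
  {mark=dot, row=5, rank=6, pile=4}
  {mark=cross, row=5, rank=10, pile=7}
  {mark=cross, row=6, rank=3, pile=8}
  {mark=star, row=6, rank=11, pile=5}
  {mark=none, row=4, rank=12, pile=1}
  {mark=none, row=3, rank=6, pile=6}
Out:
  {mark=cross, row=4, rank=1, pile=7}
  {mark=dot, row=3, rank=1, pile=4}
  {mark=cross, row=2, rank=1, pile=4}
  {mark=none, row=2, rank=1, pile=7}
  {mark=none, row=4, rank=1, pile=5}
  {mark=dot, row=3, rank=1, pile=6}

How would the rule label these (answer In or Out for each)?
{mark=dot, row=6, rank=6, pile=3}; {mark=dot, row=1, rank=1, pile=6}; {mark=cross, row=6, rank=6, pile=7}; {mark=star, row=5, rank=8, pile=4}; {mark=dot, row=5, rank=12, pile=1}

The common property of the 'In' items is: rank ≥ 3. No 'Out' item has it.
{mark=dot, row=6, rank=6, pile=3} — rank = 6, hence In. {mark=dot, row=1, rank=1, pile=6} — rank = 1, hence Out. {mark=cross, row=6, rank=6, pile=7} — rank = 6, hence In. {mark=star, row=5, rank=8, pile=4} — rank = 8, hence In. {mark=dot, row=5, rank=12, pile=1} — rank = 12, hence In.

In, Out, In, In, In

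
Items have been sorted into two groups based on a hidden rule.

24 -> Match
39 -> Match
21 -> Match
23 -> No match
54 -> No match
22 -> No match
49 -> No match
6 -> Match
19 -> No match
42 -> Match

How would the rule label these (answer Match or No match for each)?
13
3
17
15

No match, Match, No match, Match

Every 'Match' example satisfies: multiple of 3 AND at most 42. None of the 'No match' examples do.
13: 13 = 3·4 + 1, 13 ≤ 42 — fails the rule, so No match.
3: 3 = 3·1, 3 ≤ 42 — fits, so Match.
17: 17 = 3·5 + 2, 17 ≤ 42 — fails the rule, so No match.
15: 15 = 3·5, 15 ≤ 42 — fits, so Match.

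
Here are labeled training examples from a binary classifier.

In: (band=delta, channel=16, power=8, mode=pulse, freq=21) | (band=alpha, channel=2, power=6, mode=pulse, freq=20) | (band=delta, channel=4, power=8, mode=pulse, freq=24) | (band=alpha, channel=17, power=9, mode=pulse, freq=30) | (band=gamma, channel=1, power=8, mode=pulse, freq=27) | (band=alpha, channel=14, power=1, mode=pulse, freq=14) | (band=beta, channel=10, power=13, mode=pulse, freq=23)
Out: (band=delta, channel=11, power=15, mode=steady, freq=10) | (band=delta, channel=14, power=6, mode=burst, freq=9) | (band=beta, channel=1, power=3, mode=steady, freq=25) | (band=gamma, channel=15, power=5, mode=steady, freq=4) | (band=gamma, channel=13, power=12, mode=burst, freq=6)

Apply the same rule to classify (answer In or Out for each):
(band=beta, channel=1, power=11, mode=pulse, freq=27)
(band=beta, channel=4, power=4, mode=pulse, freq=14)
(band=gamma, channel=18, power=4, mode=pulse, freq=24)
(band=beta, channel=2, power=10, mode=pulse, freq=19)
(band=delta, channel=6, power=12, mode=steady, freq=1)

Checking candidate rules against both groups, what survives is: mode is pulse.
(band=beta, channel=1, power=11, mode=pulse, freq=27): mode is pulse, has this property → In. (band=beta, channel=4, power=4, mode=pulse, freq=14): mode is pulse, has this property → In. (band=gamma, channel=18, power=4, mode=pulse, freq=24): mode is pulse, has this property → In. (band=beta, channel=2, power=10, mode=pulse, freq=19): mode is pulse, has this property → In. (band=delta, channel=6, power=12, mode=steady, freq=1): mode is steady, does not fit → Out.

In, In, In, In, Out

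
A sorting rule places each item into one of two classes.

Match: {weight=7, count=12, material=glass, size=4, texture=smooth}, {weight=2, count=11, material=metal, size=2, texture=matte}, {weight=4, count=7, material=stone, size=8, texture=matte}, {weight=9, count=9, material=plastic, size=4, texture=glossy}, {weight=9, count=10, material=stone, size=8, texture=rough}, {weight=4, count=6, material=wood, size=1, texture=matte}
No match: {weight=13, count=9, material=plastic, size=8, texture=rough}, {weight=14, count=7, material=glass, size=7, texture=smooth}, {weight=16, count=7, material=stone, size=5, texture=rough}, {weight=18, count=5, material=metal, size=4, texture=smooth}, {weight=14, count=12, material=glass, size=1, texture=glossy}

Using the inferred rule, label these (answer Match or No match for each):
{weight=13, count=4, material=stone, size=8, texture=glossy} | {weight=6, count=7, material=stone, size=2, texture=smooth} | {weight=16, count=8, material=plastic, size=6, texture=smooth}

The simplest hypothesis consistent with all the labels is: weight ≤ 9.
{weight=13, count=4, material=stone, size=8, texture=glossy}: weight = 13 — does not fit, so No match. {weight=6, count=7, material=stone, size=2, texture=smooth}: weight = 6 — fits, so Match. {weight=16, count=8, material=plastic, size=6, texture=smooth}: weight = 16 — does not fit, so No match.

No match, Match, No match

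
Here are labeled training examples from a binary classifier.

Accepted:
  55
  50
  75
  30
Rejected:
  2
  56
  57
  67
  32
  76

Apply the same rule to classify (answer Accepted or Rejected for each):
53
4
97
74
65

The simplest hypothesis consistent with all the labels is: multiple of 5.
Rejected: 53, since 53 = 5·10 + 3.
Rejected: 4, since 4 = 5·0 + 4.
Rejected: 97, since 97 = 5·19 + 2.
Rejected: 74, since 74 = 5·14 + 4.
Accepted: 65, since 65 = 5·13.

Rejected, Rejected, Rejected, Rejected, Accepted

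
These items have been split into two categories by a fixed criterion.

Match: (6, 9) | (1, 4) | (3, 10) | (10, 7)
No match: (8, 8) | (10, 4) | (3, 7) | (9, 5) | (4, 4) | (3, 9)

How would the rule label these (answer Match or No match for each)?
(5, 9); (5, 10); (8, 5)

No match, Match, Match

Checking candidate rules against both groups, what survives is: sum is odd.
(5, 9): 5+9 = 14, doesn't match → No match.
(5, 10): 5+10 = 15, has this property → Match.
(8, 5): 8+5 = 13, has this property → Match.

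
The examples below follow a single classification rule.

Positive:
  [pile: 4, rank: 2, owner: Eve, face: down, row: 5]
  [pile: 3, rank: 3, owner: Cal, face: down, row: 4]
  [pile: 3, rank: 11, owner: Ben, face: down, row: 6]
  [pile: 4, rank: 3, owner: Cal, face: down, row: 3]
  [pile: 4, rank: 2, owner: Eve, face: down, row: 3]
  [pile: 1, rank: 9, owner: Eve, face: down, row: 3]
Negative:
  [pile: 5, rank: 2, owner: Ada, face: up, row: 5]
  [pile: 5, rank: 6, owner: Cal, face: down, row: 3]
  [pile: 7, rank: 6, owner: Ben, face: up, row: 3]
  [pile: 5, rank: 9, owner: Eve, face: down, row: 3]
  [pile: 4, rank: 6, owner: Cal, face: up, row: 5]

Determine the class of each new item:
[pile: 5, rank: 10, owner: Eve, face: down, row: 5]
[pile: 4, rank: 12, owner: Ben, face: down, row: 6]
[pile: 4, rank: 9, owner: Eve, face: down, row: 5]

Negative, Positive, Positive

One predicate separates the groups cleanly: face is down AND pile ≤ 4.
[pile: 5, rank: 10, owner: Eve, face: down, row: 5]: face is down, pile = 5, does not fit → Negative. [pile: 4, rank: 12, owner: Ben, face: down, row: 6]: face is down, pile = 4, matches → Positive. [pile: 4, rank: 9, owner: Eve, face: down, row: 5]: face is down, pile = 4, matches → Positive.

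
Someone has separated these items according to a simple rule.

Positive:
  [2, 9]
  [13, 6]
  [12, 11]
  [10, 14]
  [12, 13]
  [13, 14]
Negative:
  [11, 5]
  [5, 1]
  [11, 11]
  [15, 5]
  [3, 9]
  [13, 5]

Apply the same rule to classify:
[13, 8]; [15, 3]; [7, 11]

'Positive' ⟺ product is even.

Positive, Negative, Negative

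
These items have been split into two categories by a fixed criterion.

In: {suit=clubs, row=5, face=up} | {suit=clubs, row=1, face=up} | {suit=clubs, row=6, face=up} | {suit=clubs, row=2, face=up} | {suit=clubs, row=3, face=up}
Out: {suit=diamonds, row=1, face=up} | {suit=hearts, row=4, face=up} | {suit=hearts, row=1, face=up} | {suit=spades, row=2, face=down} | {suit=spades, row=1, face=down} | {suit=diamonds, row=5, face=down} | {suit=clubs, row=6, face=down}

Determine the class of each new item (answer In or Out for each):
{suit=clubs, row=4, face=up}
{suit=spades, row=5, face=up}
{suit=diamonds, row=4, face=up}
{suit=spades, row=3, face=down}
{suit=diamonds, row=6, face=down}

'In' ⟺ suit is clubs AND face is up.

In, Out, Out, Out, Out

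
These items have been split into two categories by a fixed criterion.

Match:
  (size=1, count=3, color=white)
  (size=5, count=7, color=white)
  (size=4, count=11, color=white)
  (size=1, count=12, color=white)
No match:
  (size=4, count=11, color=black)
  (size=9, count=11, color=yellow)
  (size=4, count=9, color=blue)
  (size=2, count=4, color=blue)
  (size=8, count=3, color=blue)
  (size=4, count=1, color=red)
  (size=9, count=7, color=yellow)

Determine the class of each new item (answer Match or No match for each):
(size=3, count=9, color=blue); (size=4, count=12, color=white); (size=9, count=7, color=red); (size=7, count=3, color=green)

No match, Match, No match, No match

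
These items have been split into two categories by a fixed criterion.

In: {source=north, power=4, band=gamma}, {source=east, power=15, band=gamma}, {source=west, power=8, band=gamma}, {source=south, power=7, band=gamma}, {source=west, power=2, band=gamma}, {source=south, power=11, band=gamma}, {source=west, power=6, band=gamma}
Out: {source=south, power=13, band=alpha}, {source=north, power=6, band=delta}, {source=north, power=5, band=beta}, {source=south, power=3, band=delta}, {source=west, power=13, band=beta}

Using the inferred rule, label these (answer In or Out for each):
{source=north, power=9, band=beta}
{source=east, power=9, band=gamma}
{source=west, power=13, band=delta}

Out, In, Out

One predicate separates the groups cleanly: band is gamma.
{source=north, power=9, band=beta} → band is beta → Out. {source=east, power=9, band=gamma} → band is gamma → In. {source=west, power=13, band=delta} → band is delta → Out.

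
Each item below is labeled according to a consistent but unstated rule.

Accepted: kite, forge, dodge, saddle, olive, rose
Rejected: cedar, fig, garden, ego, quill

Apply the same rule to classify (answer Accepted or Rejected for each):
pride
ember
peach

Accepted, Rejected, Rejected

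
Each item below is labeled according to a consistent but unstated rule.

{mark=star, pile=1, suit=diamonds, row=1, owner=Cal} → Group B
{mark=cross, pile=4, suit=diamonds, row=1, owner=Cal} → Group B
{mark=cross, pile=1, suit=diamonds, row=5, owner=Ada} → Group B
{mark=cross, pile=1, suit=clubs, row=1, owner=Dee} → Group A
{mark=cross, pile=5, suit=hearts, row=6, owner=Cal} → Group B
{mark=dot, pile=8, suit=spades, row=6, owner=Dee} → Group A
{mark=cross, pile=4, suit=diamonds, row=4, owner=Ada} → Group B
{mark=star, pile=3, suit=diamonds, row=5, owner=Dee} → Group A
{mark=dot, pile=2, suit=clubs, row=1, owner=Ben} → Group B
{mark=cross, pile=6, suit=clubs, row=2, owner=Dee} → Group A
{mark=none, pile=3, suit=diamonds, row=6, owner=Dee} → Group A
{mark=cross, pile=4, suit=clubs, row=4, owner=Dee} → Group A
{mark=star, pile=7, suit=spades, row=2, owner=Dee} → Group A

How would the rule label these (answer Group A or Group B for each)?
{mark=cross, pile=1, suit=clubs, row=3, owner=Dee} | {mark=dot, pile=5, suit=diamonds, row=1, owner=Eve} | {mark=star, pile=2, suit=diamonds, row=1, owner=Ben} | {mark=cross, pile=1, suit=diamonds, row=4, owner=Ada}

Group A, Group B, Group B, Group B

Rule: owner is Dee. This holds for each 'Group A' example and fails for each 'Group B' one.
{mark=cross, pile=1, suit=clubs, row=3, owner=Dee}: owner is Dee, fits → Group A.
{mark=dot, pile=5, suit=diamonds, row=1, owner=Eve}: owner is Eve, doesn't match → Group B.
{mark=star, pile=2, suit=diamonds, row=1, owner=Ben}: owner is Ben, doesn't match → Group B.
{mark=cross, pile=1, suit=diamonds, row=4, owner=Ada}: owner is Ada, doesn't match → Group B.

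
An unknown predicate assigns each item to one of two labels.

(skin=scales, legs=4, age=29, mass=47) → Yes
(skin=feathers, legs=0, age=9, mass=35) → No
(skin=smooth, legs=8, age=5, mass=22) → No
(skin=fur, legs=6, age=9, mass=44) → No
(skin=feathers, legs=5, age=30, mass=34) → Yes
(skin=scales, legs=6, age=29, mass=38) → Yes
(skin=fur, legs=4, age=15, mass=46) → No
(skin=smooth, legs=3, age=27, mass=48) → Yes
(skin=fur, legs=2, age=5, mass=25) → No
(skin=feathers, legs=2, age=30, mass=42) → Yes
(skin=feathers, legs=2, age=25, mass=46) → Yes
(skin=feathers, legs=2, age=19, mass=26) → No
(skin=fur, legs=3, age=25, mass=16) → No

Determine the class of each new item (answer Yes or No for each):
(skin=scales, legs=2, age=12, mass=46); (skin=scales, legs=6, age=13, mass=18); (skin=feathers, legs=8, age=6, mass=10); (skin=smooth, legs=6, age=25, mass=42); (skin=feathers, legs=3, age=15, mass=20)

The classifier is using: mass ≥ 22 AND age ≥ 25.
(skin=scales, legs=2, age=12, mass=46): mass = 46, age = 12, fails this test → No.
(skin=scales, legs=6, age=13, mass=18): mass = 18, age = 13, fails this test → No.
(skin=feathers, legs=8, age=6, mass=10): mass = 10, age = 6, fails this test → No.
(skin=smooth, legs=6, age=25, mass=42): mass = 42, age = 25, checks out → Yes.
(skin=feathers, legs=3, age=15, mass=20): mass = 20, age = 15, fails this test → No.

No, No, No, Yes, No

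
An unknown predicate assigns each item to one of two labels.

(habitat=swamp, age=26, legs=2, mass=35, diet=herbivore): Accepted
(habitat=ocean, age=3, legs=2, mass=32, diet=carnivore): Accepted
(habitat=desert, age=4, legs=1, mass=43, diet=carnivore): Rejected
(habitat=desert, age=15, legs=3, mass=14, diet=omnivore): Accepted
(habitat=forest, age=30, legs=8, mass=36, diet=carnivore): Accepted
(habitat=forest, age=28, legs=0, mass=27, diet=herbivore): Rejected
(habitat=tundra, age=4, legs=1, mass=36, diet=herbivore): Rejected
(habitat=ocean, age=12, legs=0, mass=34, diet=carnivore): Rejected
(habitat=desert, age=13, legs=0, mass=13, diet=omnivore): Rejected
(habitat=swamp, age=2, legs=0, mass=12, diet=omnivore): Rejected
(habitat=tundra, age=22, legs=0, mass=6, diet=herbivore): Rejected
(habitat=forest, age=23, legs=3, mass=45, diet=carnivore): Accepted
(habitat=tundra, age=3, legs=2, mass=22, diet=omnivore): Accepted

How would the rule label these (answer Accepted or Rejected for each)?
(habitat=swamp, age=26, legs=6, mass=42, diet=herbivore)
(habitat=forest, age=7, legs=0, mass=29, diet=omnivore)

Accepted, Rejected

All 'Accepted' examples share one property — legs ≥ 2 — and every 'Rejected' example lacks it.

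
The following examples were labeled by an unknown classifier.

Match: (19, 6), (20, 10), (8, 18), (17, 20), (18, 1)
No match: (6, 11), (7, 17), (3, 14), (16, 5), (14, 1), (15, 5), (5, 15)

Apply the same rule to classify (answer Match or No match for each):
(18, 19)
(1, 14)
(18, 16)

'Match' ⟺ max ≥ 18.

Match, No match, Match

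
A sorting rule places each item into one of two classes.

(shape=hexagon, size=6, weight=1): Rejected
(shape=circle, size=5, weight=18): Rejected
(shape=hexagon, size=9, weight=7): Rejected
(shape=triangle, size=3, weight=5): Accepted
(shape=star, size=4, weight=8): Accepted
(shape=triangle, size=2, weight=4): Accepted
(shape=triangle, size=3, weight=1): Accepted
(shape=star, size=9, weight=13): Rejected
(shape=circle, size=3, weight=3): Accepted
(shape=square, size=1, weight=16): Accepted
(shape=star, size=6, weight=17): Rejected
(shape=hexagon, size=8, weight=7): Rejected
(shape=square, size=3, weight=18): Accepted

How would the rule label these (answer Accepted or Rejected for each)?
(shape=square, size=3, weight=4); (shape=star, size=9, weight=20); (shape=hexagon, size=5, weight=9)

Accepted, Rejected, Rejected

A rule that fits every label: size ≤ 4 — true of each 'Accepted' example, false of each 'Rejected' one.
(shape=square, size=3, weight=4): size = 3, meets the rule → Accepted. (shape=star, size=9, weight=20): size = 9, does not pass → Rejected. (shape=hexagon, size=5, weight=9): size = 5, does not pass → Rejected.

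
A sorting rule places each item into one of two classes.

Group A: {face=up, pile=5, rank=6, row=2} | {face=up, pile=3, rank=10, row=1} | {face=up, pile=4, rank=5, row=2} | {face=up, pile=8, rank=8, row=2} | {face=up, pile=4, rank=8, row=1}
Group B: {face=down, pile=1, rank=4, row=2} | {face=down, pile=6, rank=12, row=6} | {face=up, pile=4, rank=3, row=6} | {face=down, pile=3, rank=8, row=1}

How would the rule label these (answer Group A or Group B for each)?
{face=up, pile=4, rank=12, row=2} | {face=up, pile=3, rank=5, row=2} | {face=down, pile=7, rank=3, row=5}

Group A, Group A, Group B

One predicate separates the groups cleanly: face is up AND row ≤ 2.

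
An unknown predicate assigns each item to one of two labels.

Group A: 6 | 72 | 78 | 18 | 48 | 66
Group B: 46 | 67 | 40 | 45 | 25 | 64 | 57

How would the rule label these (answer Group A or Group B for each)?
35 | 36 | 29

Group B, Group A, Group B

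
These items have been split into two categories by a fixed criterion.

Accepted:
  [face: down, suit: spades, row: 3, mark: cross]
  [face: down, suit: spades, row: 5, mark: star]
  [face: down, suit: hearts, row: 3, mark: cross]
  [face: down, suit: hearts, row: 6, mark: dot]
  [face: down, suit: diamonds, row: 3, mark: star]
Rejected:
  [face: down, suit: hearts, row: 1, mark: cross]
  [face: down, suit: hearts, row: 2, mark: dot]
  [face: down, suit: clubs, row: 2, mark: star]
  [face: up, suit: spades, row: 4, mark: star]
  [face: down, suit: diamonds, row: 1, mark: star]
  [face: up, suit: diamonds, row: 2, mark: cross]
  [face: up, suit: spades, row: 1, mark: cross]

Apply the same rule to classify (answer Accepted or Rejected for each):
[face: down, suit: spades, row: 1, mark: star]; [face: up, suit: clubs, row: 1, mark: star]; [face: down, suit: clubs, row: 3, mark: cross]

Rejected, Rejected, Accepted

The common property of the 'Accepted' items is: face is down AND row ≥ 3. No 'Rejected' item has it.
Rejected: [face: down, suit: spades, row: 1, mark: star], since face is down, row = 1.
Rejected: [face: up, suit: clubs, row: 1, mark: star], since face is up, row = 1.
Accepted: [face: down, suit: clubs, row: 3, mark: cross], since face is down, row = 3.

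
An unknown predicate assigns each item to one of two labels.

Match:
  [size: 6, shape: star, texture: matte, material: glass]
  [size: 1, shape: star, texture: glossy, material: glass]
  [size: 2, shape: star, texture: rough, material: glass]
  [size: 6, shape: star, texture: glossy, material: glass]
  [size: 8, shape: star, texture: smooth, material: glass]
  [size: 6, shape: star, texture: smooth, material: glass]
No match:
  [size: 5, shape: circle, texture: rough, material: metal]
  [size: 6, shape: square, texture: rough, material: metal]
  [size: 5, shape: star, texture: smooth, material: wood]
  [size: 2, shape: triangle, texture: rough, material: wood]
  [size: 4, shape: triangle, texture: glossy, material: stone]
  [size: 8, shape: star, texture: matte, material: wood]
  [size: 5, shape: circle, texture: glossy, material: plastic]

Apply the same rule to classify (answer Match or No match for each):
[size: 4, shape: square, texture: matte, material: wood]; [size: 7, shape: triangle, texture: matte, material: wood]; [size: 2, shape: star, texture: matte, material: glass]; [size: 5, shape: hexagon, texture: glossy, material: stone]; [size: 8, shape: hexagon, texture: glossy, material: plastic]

No match, No match, Match, No match, No match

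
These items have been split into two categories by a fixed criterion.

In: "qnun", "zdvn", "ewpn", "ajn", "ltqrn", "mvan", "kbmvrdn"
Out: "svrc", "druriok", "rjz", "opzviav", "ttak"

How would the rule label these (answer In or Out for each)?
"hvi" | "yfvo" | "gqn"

The pattern is that an item is 'In' exactly when: contains 'n'.
"hvi": no 'n' — lacks this property, so Out.
"yfvo": no 'n' — lacks this property, so Out.
"gqn": has 'n' — satisfies this, so In.

Out, Out, In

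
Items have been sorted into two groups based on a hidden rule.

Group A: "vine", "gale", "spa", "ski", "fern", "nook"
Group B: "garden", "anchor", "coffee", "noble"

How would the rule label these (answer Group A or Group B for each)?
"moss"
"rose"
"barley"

Group A, Group A, Group B

The rule appears to be: length ≤ 4.
Group A: "moss", since length 4.
Group A: "rose", since length 4.
Group B: "barley", since length 6.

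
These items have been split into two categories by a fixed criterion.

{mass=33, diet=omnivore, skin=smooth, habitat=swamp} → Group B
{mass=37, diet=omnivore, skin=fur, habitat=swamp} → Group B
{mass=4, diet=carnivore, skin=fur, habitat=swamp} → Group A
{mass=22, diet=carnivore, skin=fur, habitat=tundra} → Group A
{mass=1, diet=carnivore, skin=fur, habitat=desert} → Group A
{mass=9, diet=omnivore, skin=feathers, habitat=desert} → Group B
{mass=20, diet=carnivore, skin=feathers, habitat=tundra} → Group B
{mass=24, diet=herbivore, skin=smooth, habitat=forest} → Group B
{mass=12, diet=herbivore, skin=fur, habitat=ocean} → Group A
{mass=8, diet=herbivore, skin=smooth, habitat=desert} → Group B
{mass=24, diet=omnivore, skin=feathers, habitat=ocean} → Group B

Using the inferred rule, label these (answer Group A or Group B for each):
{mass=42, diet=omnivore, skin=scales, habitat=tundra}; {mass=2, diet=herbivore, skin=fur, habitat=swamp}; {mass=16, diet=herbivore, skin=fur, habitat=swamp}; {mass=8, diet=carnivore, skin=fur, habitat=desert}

The simplest hypothesis consistent with all the labels is: skin is fur AND mass ≤ 22.
{mass=42, diet=omnivore, skin=scales, habitat=tundra} — skin is scales, mass = 42, hence Group B. {mass=2, diet=herbivore, skin=fur, habitat=swamp} — skin is fur, mass = 2, hence Group A. {mass=16, diet=herbivore, skin=fur, habitat=swamp} — skin is fur, mass = 16, hence Group A. {mass=8, diet=carnivore, skin=fur, habitat=desert} — skin is fur, mass = 8, hence Group A.

Group B, Group A, Group A, Group A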